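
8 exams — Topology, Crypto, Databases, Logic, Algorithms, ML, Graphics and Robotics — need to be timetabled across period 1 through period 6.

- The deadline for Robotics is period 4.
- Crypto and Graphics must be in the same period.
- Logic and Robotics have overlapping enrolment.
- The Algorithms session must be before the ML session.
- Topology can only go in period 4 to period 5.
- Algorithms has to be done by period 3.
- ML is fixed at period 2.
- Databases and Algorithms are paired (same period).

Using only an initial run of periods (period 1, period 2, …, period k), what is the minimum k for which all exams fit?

The precedence chain requires at least 2 distinct periods.
Topology can't be placed before period 4, so the schedule must run through at least period 4.
4 works (last occupied period: period 4): for example Algorithms -> period 1, ML -> period 2, Databases -> period 1, Graphics -> period 1, Crypto -> period 1, Logic -> period 1, Topology -> period 4, Robotics -> period 2.

4 periods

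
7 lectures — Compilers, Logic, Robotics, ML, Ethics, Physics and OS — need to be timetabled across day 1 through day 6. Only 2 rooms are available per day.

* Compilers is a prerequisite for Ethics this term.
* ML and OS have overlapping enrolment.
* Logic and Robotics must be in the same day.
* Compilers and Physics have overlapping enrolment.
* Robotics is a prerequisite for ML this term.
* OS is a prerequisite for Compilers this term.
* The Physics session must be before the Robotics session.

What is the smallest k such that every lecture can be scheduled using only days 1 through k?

4

The precedence chain requires at least 3 distinct days.
With at most 2 per day and 7 lectures, at least 4 days are needed.
4 works (last occupied day: day 4): for example Compilers -> day 2, Robotics -> day 3, Physics -> day 1, Ethics -> day 4, ML -> day 4, Logic -> day 3, OS -> day 1.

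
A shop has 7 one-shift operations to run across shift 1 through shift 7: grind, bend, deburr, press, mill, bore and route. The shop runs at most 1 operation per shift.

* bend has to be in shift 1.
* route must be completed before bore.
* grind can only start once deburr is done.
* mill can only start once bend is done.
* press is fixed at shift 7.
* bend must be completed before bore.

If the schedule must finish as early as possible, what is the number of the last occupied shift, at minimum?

shift 7

The precedence chain requires at least 2 distinct shifts.
With at most 1 per shift and 7 operations, at least 7 shifts are needed.
press can't be placed before shift 7, so the schedule must run through at least shift 7.
7 works (last occupied shift: shift 7): for example bend in shift 1; route in shift 2; grind in shift 5; press in shift 7; deburr in shift 4; bore in shift 3; mill in shift 6.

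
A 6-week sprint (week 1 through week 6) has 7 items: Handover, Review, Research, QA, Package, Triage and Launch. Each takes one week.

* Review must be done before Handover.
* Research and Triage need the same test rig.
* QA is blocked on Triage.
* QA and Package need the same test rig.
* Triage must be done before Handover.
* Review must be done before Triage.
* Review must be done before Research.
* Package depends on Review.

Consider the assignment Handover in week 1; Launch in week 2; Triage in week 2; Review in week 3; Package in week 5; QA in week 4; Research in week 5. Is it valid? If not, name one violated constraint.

Review must be done before Handover — violated.
Research and Triage need the same test rig — holds.
Package depends on Review — holds.
QA is blocked on Triage — holds.
Review must be done before Triage — violated.
Triage must be done before Handover — violated.
Review must be done before Research — holds.
QA and Package need the same test rig — holds.

Invalid. Review must be done before Handover.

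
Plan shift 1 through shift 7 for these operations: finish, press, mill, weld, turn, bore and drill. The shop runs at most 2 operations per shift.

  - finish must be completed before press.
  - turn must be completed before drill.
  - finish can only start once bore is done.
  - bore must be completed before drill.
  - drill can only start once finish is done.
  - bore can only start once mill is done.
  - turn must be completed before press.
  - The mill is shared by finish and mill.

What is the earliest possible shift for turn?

Downstream work caps turn at shift 6.
turn at shift 1 is achievable: bore in shift 2, finish in shift 3, mill in shift 1, weld in shift 2, drill in shift 4, turn in shift 1, press in shift 4.

shift 1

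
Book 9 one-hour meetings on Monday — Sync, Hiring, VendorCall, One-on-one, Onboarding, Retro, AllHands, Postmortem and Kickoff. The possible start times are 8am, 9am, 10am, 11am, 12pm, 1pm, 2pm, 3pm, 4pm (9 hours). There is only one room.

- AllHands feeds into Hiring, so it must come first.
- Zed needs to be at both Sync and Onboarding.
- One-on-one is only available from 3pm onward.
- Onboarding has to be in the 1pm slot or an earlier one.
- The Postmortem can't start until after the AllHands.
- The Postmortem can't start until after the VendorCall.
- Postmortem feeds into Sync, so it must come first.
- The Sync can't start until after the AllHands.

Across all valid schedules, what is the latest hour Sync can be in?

Precedence pushes Sync to at least 10am.
Sync at 4pm is achievable: Postmortem=11am, Sync=4pm, Retro=1pm, One-on-one=3pm, Hiring=12pm, VendorCall=10am, Onboarding=8am, Kickoff=2pm, AllHands=9am.

4pm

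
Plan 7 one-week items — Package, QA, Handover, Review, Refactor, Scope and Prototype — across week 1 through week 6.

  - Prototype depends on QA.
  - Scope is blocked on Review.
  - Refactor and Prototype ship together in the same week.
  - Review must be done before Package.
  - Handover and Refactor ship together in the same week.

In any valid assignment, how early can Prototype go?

week 2

Precedence pushes Prototype to at least week 2.
Prototype at week 2 is achievable: Review -> week 1; Package -> week 2; QA -> week 1; Prototype -> week 2; Handover -> week 2; Scope -> week 2; Refactor -> week 2.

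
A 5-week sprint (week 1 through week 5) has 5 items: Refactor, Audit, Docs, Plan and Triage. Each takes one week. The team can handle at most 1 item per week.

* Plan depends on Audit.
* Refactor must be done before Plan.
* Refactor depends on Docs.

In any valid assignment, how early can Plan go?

week 4

Precedence pushes Plan to at least week 3.
Plan at week 4 is achievable: Triage=week 5; Plan=week 4; Refactor=week 2; Audit=week 3; Docs=week 1.
Nothing earlier works — the capacity limit rule out every week before week 4.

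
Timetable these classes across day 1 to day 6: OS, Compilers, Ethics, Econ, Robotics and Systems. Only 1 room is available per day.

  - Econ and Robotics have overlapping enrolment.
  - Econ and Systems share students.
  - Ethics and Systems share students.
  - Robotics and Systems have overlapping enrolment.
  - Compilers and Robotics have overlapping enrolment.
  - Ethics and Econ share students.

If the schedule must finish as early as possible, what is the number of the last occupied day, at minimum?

With at most 1 per day and 6 classes, at least 6 days are needed.
6 works (last occupied day: day 6): for example Ethics=day 3, Econ=day 4, OS=day 1, Compilers=day 2, Robotics=day 5, Systems=day 6.

6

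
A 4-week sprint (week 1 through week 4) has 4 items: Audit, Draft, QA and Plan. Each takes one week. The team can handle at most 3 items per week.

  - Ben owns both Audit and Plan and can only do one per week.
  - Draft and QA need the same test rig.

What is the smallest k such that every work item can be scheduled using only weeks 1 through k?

2 weeks

With at most 3 per week and 4 work items, at least 2 weeks are needed.
2 works (last occupied week: week 2): for example Audit -> week 1, QA -> week 2, Draft -> week 1, Plan -> week 2.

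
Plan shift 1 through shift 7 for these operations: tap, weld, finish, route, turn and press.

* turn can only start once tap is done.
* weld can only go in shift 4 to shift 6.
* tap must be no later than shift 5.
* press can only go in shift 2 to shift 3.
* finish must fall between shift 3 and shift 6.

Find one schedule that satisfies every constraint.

turn in shift 2; press in shift 2; route in shift 1; finish in shift 3; tap in shift 1; weld in shift 4

Checking: tap(shift 1) before turn(shift 2); press=shift 2 in [shift 2,shift 3]; weld=shift 4 in [shift 4,shift 6]; tap=shift 1 in [shift 1,shift 5]; finish=shift 3 in [shift 3,shift 6].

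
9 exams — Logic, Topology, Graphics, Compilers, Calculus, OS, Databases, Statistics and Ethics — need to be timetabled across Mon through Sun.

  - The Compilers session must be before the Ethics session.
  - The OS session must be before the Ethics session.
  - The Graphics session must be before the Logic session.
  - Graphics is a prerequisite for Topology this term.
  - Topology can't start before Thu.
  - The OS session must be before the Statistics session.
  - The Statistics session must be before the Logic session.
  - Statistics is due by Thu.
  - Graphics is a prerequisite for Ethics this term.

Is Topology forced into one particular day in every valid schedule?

No

Topology can be Thu (e.g. Logic in Wed; Statistics in Tue; Ethics in Tue; Calculus in Mon; OS in Mon; Graphics in Mon; Compilers in Mon; Topology in Thu; Databases in Mon) or Fri (e.g. Calculus -> Mon; Logic -> Wed; Graphics -> Mon; Compilers -> Mon; Topology -> Fri; Databases -> Mon; Statistics -> Tue; Ethics -> Tue; OS -> Mon).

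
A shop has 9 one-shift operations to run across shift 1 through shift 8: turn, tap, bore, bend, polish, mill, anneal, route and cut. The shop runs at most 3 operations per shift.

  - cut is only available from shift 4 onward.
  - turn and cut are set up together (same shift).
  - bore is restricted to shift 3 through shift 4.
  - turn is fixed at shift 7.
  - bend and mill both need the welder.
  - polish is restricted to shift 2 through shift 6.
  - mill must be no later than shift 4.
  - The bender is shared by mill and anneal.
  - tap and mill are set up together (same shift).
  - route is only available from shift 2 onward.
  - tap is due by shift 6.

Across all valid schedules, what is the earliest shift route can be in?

Route is available from shift 2.
route at shift 2 is achievable: cut -> shift 7, tap -> shift 1, route -> shift 2, turn -> shift 7, bore -> shift 3, anneal -> shift 3, mill -> shift 1, polish -> shift 2, bend -> shift 2.

shift 2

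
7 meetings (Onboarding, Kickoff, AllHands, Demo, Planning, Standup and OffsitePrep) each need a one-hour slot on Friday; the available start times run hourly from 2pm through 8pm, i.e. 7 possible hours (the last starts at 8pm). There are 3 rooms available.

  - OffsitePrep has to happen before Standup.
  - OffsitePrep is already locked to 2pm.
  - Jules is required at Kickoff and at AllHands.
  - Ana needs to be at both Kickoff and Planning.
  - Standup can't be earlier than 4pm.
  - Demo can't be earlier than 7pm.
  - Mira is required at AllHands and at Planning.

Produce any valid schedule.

Onboarding in 2pm; Kickoff in 2pm; AllHands in 3pm; OffsitePrep in 2pm; Standup in 4pm; Planning in 4pm; Demo in 7pm

Checking: OffsitePrep(2pm) before Standup(4pm); Kickoff(2pm) != AllHands(3pm); Kickoff(2pm) != Planning(4pm); AllHands(3pm) != Planning(4pm); Demo=7pm in [7pm,8pm]; OffsitePrep=2pm in [2pm,2pm]; Standup=4pm in [4pm,8pm]; max 3 per hour (cap 3).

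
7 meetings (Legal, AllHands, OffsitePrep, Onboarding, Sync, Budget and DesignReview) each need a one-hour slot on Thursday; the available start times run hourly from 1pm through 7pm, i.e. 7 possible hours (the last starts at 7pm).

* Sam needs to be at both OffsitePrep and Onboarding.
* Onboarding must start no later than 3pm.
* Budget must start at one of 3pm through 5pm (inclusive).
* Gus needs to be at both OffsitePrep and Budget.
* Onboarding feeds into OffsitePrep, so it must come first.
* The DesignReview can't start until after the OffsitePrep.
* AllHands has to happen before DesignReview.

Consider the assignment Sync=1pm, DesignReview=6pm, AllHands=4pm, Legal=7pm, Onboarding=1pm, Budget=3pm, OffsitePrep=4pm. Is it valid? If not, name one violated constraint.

The DesignReview can't start until after the OffsitePrep — holds.
AllHands has to happen before DesignReview — holds.
Gus needs to be at both OffsitePrep and Budget — holds.
Onboarding must start no later than 3pm — holds.
Sam needs to be at both OffsitePrep and Onboarding — holds.
Budget must start at one of 3pm through 5pm (inclusive) — holds.
Onboarding feeds into OffsitePrep, so it must come first — holds.

Yes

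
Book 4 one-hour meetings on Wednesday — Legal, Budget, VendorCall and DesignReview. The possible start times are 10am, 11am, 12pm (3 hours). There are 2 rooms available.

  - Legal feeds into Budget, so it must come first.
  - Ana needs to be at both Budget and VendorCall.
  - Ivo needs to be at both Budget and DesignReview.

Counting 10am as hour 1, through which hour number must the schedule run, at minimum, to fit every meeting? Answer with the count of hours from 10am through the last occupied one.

3

The precedence chain requires at least 2 distinct hours.
With at most 2 per hour and 4 meetings, at least 2 hours are needed.
Could 2 hours be enough, i.e. nothing placed later than 11am? No: Budget must come after Legal (at 10am or later) → {11am}; Legal must come before Budget (at 11am or earlier) → {10am}; DesignReview can't share with Budget (11am) → {10am}; VendorCall can't share with Budget (11am) → {10am}; that puts Legal, VendorCall and DesignReview all in 10am — more than 2 per hour.
So 2 hours is not enough.
3 works (last occupied hour: 12pm): for example VendorCall -> 10am, Legal -> 10am, DesignReview -> 12pm, Budget -> 11am.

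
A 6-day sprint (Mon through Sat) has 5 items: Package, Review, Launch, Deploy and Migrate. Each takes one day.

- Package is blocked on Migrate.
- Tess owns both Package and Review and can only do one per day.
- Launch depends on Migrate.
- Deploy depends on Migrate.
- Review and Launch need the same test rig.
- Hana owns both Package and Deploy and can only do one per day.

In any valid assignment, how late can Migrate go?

Downstream work caps Migrate at Fri.
Migrate at Thu is achievable: Launch -> Fri, Migrate -> Thu, Package -> Fri, Deploy -> Sat, Review -> Mon.
Nothing later works — the conflict constraints rule out every day after Thu.

Thu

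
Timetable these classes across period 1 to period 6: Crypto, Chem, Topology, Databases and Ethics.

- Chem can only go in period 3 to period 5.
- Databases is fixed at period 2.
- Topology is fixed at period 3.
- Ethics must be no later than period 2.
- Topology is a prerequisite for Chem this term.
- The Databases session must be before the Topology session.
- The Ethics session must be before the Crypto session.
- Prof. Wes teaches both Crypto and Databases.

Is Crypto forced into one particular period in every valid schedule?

No

Crypto can be period 3 (e.g. Ethics -> period 1; Databases -> period 2; Crypto -> period 3; Chem -> period 4; Topology -> period 3) or period 4 (e.g. Chem=period 4, Topology=period 3, Crypto=period 4, Ethics=period 1, Databases=period 2).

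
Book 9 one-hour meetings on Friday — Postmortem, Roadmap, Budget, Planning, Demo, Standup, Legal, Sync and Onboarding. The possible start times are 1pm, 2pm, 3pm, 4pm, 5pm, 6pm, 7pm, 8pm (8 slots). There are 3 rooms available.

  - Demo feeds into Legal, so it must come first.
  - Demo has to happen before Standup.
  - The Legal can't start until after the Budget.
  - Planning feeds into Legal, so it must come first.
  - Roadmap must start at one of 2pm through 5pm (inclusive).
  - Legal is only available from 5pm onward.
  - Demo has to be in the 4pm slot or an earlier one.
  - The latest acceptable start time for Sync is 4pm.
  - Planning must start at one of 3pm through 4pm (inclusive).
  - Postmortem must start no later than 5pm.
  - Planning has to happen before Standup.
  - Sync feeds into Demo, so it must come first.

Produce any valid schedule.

Planning -> 3pm; Roadmap -> 2pm; Postmortem -> 1pm; Sync -> 1pm; Demo -> 2pm; Budget -> 1pm; Standup -> 4pm; Legal -> 5pm; Onboarding -> 2pm

Checking: Budget(1pm) before Legal(5pm); Demo(2pm) before Standup(4pm); Sync(1pm) before Demo(2pm); Planning(3pm) before Standup(4pm); Demo(2pm) before Legal(5pm); Planning(3pm) before Legal(5pm); Sync=1pm in [1pm,4pm]; Postmortem=1pm in [1pm,5pm]; Roadmap=2pm in [2pm,5pm]; Demo=2pm in [1pm,4pm]; Planning=3pm in [3pm,4pm]; Legal=5pm in [5pm,8pm]; max 3 per slot (cap 3).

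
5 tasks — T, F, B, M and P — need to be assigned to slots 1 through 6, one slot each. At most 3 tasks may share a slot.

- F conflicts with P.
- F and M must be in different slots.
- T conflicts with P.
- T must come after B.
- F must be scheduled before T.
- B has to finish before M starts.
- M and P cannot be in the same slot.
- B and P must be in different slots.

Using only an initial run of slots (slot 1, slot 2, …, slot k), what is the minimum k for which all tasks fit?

The precedence chain requires at least 2 distinct slots.
With at most 3 per slot and 5 tasks, at least 2 slots are needed.
Could 2 slots be enough, i.e. nothing placed later than 2? No: M must come after B (at 1 or later) → {2}; B must come before M (at 2 or earlier) → {1}; P can't share with M (2) → {1}; P can't share with B (1) → nothing is left.
So 2 slots is not enough.
3 works (last occupied slot: 3): for example P=3, T=2, B=1, M=2, F=1.

3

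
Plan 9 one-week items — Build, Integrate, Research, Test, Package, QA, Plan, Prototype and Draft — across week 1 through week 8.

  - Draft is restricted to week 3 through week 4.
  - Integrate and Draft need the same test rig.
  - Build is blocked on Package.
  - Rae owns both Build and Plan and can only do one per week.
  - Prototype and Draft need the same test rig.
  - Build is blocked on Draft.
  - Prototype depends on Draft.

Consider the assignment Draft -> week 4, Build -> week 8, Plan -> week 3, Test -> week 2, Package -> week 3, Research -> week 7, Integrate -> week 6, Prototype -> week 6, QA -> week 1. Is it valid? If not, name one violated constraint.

Draft is restricted to week 3 through week 4 — holds.
Prototype and Draft need the same test rig — holds.
Prototype depends on Draft — holds.
Build is blocked on Package — holds.
Integrate and Draft need the same test rig — holds.
Build is blocked on Draft — holds.
Rae owns both Build and Plan and can only do one per week — holds.

Yes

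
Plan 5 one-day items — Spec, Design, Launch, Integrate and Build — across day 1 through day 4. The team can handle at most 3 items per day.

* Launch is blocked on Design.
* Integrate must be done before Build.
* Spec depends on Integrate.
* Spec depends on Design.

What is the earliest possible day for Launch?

Precedence pushes Launch to at least day 2.
Launch at day 2 is achievable: Design -> day 1; Spec -> day 2; Launch -> day 2; Integrate -> day 1; Build -> day 2.

day 2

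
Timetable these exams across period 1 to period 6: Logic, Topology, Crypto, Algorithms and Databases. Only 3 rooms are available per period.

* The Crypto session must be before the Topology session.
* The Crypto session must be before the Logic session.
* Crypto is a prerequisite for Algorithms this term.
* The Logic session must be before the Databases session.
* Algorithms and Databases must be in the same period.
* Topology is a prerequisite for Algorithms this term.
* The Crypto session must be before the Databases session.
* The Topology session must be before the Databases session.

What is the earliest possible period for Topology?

Precedence pushes Topology to at least period 2; downstream work caps Topology at period 5.
Topology at period 2 is achievable: Logic=period 2, Topology=period 2, Crypto=period 1, Databases=period 3, Algorithms=period 3.

period 2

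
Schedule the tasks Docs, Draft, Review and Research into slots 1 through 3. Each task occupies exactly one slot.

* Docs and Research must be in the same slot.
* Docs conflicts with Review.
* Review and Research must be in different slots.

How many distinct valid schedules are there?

Splitting on Docs: it can be 1 (6), 2 (6), 3 (6). Listing each branch's schedules as (Draft, Review, Research):
Docs=1: (1,2,1) (1,3,1) (2,2,1) (2,3,1) (3,2,1) (3,3,1) — 6.
Docs=2: (1,1,2) (1,3,2) (2,1,2) (2,3,2) (3,1,2) (3,3,2) — 6.
Docs=3: (1,1,3) (1,2,3) (2,1,3) (2,2,3) (3,1,3) (3,2,3) — 6.
Summing: 6 + 6 + 6 = 18.

18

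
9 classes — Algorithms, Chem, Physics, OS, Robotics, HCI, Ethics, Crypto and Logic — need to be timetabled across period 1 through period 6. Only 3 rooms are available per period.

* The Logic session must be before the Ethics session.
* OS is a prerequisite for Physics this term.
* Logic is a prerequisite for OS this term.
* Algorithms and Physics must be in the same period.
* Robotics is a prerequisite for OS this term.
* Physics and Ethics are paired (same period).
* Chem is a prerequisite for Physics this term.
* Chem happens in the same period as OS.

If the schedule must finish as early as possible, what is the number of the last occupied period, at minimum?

3

The precedence chain requires at least 3 distinct periods.
With at most 3 per period and 9 classes, at least 3 periods are needed.
3 works (last occupied period: period 3): for example Chem in period 2; HCI in period 1; Physics in period 3; OS in period 2; Crypto in period 2; Ethics in period 3; Logic in period 1; Robotics in period 1; Algorithms in period 3.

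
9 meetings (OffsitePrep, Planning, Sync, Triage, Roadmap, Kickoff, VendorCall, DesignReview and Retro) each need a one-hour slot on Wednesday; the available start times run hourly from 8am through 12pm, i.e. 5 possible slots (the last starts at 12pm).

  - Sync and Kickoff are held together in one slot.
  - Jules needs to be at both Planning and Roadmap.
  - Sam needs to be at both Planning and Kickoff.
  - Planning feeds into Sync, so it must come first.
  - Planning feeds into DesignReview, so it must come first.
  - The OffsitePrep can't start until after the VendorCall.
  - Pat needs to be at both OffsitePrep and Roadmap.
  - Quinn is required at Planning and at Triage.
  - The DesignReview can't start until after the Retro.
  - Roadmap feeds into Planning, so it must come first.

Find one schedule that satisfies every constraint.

Retro in 8am, Sync in 10am, DesignReview in 10am, OffsitePrep in 9am, Roadmap in 8am, Triage in 8am, VendorCall in 8am, Kickoff in 10am, Planning in 9am

Checking: Planning(9am) before DesignReview(10am); Planning(9am) before Sync(10am); Roadmap(8am) before Planning(9am); VendorCall(8am) before OffsitePrep(9am); Retro(8am) before DesignReview(10am); Planning(9am) != Roadmap(8am); OffsitePrep(9am) != Roadmap(8am); Planning(9am) != Kickoff(10am); Planning(9am) != Triage(8am); Sync = Kickoff = 10am.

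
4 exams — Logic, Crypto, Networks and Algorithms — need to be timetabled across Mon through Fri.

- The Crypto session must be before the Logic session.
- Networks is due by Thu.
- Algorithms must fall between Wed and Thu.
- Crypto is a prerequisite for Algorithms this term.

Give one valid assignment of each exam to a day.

Crypto -> Mon; Algorithms -> Wed; Networks -> Mon; Logic -> Tue

Checking: Crypto(Mon) before Algorithms(Wed); Crypto(Mon) before Logic(Tue); Networks=Mon in [Mon,Thu]; Algorithms=Wed in [Wed,Thu].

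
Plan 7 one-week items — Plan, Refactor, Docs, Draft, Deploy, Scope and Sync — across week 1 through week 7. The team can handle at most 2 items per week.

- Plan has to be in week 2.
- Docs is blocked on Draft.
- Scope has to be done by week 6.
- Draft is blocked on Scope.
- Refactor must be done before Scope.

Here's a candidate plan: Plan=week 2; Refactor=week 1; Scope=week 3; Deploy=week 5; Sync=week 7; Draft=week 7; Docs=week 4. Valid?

Refactor must be done before Scope — holds.
Scope has to be done by week 6 — holds.
Docs is blocked on Draft — violated.
Draft is blocked on Scope — holds.
Plan has to be in week 2 — holds.
The team can handle at most 2 items per week — holds.

No. Docs is blocked on Draft is not satisfied.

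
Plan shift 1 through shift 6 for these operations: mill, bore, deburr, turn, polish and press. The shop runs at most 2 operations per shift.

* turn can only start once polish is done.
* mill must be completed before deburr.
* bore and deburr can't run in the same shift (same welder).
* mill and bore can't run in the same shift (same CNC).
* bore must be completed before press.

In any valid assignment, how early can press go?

Precedence pushes press to at least shift 2.
press at shift 2 is achievable: press in shift 2, deburr in shift 3, polish in shift 1, mill in shift 2, bore in shift 1, turn in shift 3.

shift 2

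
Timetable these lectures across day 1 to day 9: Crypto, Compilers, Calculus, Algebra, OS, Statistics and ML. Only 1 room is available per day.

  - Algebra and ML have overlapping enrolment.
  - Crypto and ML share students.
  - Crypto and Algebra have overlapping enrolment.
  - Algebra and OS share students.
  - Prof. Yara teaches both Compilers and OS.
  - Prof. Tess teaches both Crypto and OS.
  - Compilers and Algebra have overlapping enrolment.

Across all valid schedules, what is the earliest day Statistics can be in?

day 1

Statistics at day 1 is achievable: Compilers -> day 3; OS -> day 6; Statistics -> day 1; ML -> day 7; Crypto -> day 2; Algebra -> day 5; Calculus -> day 4.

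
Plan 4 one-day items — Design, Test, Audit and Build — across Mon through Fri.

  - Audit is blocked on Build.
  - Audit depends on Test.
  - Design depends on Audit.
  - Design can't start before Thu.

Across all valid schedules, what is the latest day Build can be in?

Wed

Downstream work caps Build at Wed.
Build at Wed is achievable: Audit in Thu; Design in Fri; Build in Wed; Test in Mon.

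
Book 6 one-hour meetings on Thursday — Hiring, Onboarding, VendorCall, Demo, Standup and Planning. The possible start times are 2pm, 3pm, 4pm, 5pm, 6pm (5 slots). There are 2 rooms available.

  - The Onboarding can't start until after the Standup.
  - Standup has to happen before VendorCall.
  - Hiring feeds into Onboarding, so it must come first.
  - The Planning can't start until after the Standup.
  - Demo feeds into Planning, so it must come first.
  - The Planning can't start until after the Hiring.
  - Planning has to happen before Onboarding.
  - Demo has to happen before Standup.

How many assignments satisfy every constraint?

33

Splitting on Hiring: it can be 2pm (13), 3pm (13), 4pm (7). Listing each branch's schedules as (Onboarding, VendorCall, Demo, Standup, Planning):
Hiring=2pm: (5pm,4pm,2pm,3pm,4pm) (5pm,5pm,2pm,3pm,4pm) (5pm,6pm,2pm,3pm,4pm) (6pm,4pm,2pm,3pm,4pm) (6pm,4pm,2pm,3pm,5pm) (6pm,5pm,2pm,3pm,4pm) (6pm,5pm,2pm,3pm,5pm) (6pm,5pm,2pm,4pm,5pm) (6pm,5pm,3pm,4pm,5pm) (6pm,6pm,2pm,3pm,4pm) (6pm,6pm,2pm,3pm,5pm) (6pm,6pm,2pm,4pm,5pm) (6pm,6pm,3pm,4pm,5pm) — 13.
Hiring=3pm: (5pm,4pm,2pm,3pm,4pm) (5pm,5pm,2pm,3pm,4pm) (5pm,6pm,2pm,3pm,4pm) (6pm,4pm,2pm,3pm,4pm) (6pm,4pm,2pm,3pm,5pm) (6pm,5pm,2pm,3pm,4pm) (6pm,5pm,2pm,3pm,5pm) (6pm,5pm,2pm,4pm,5pm) (6pm,5pm,3pm,4pm,5pm) (6pm,6pm,2pm,3pm,4pm) (6pm,6pm,2pm,3pm,5pm) (6pm,6pm,2pm,4pm,5pm) (6pm,6pm,3pm,4pm,5pm) — 13.
Hiring=4pm: (6pm,4pm,2pm,3pm,5pm) (6pm,5pm,2pm,3pm,5pm) (6pm,5pm,2pm,4pm,5pm) (6pm,5pm,3pm,4pm,5pm) (6pm,6pm,2pm,3pm,5pm) (6pm,6pm,2pm,4pm,5pm) (6pm,6pm,3pm,4pm,5pm) — 7.
Summing: 13 + 13 + 7 = 33.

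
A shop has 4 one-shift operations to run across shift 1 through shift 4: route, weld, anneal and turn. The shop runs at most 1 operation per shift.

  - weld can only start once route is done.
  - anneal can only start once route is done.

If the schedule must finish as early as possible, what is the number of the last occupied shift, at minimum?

shift 4

The precedence chain requires at least 2 distinct shifts.
With at most 1 per shift and 4 operations, at least 4 shifts are needed.
4 works (last occupied shift: shift 4): for example anneal -> shift 3; weld -> shift 2; route -> shift 1; turn -> shift 4.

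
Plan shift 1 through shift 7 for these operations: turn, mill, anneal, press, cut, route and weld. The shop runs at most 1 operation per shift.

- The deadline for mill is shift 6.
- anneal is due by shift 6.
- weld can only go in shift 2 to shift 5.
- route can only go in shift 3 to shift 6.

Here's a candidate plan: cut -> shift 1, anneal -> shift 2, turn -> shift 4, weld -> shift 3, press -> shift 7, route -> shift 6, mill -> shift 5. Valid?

Valid

route can only go in shift 3 to shift 6 — holds.
weld can only go in shift 2 to shift 5 — holds.
The deadline for mill is shift 6 — holds.
anneal is due by shift 6 — holds.
The shop runs at most 1 operation per shift — holds.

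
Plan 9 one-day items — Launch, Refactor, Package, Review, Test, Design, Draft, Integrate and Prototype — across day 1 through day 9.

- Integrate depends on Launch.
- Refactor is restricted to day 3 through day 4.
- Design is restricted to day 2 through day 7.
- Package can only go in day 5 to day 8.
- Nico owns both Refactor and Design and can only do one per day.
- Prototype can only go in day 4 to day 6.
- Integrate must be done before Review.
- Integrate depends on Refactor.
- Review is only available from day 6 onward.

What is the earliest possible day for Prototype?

day 4

Prototype is available from day 4; Prototype's own window allows nothing later than day 6.
Prototype at day 4 is achievable: Prototype=day 4, Design=day 2, Review=day 6, Launch=day 1, Refactor=day 3, Test=day 1, Draft=day 1, Integrate=day 4, Package=day 5.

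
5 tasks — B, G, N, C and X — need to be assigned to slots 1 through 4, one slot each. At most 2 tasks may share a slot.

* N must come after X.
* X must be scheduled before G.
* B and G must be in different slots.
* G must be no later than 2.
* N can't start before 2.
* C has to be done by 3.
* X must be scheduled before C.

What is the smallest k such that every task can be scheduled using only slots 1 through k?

The precedence chain requires at least 2 distinct slots.
With at most 2 per slot and 5 tasks, at least 3 slots are needed.
3 works (last occupied slot: 3): for example X in 1, N in 2, B in 1, C in 3, G in 2.

3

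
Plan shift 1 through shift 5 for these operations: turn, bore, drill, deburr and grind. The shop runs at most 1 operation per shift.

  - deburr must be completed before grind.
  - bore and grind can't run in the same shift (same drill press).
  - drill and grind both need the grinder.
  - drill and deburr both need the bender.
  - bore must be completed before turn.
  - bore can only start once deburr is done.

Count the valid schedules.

Splitting on turn: it can be shift 3 (2), shift 4 (5), shift 5 (8). Listing each branch's schedules as (bore, drill, deburr, grind) by shift number:
turn=shift 3: (2,4,1,5) (2,5,1,4) — 2.
turn=shift 4: (2,3,1,5) (2,5,1,3) (3,1,2,5) (3,2,1,5) (3,5,1,2) — 5.
turn=shift 5: (2,3,1,4) (2,4,1,3) (3,1,2,4) (3,2,1,4) (3,4,1,2) (4,1,2,3) (4,2,1,3) (4,3,1,2) — 8.
Summing: 2 + 5 + 8 = 15.

15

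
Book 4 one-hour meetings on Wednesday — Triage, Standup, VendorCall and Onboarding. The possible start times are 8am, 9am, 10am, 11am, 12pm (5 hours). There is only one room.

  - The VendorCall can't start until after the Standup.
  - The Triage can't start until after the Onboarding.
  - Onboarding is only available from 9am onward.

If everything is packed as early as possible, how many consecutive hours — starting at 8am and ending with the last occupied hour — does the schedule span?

4

The precedence chain requires at least 2 distinct hours.
With at most 1 per hour and 4 meetings, at least 4 hours are needed.
Propagating the time windows through the other constraints, Triage can't land before 10am — that is hour 3 counting from 8am — so the schedule must run through at least 3 hours.
4 works (last occupied hour: 11am): for example Standup=8am, Triage=10am, VendorCall=11am, Onboarding=9am.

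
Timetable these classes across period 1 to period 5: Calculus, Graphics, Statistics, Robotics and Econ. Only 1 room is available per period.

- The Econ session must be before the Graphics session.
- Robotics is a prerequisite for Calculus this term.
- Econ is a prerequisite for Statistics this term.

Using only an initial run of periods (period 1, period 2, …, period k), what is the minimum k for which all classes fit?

The precedence chain requires at least 2 distinct periods.
With at most 1 per period and 5 classes, at least 5 periods are needed.
5 works (last occupied period: period 5): for example Calculus -> period 3; Graphics -> period 4; Statistics -> period 5; Econ -> period 1; Robotics -> period 2.

5 periods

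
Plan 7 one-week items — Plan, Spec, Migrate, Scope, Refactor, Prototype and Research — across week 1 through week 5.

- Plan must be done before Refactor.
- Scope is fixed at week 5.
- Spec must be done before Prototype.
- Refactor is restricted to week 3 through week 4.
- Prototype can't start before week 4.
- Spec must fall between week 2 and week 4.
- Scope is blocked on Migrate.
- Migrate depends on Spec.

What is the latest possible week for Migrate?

Precedence pushes Migrate to at least week 3; downstream work caps Migrate at week 4.
Migrate at week 4 is achievable: Plan in week 1, Scope in week 5, Refactor in week 3, Research in week 1, Migrate in week 4, Prototype in week 4, Spec in week 2.

week 4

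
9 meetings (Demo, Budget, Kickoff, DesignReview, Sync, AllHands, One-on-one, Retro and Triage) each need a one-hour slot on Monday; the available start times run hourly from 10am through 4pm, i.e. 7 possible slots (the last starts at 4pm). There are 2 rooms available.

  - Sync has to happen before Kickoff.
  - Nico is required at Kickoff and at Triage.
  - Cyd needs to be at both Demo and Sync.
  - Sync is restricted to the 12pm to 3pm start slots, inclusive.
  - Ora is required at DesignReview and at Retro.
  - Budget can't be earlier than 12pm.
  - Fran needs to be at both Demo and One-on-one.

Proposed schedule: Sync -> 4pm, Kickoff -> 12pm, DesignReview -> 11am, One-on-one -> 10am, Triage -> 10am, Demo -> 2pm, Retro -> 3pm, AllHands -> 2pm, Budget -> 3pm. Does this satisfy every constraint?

No — it violates: Sync has to happen before Kickoff

Ora is required at DesignReview and at Retro — holds.
Cyd needs to be at both Demo and Sync — holds.
Fran needs to be at both Demo and One-on-one — holds.
Budget can't be earlier than 12pm — holds.
Sync has to happen before Kickoff — violated.
Nico is required at Kickoff and at Triage — holds.
There are 2 rooms available — holds.
Sync is restricted to the 12pm to 3pm start slots, inclusive — violated.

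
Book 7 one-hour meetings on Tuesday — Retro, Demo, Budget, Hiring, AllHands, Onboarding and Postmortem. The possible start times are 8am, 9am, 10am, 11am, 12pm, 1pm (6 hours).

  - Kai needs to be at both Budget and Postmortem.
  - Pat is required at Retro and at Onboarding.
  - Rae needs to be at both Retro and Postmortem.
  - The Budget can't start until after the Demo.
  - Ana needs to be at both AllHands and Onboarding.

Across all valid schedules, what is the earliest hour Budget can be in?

9am

Precedence pushes Budget to at least 9am.
Budget at 9am is achievable: Budget -> 9am, Onboarding -> 9am, Postmortem -> 10am, Hiring -> 8am, Demo -> 8am, AllHands -> 8am, Retro -> 8am.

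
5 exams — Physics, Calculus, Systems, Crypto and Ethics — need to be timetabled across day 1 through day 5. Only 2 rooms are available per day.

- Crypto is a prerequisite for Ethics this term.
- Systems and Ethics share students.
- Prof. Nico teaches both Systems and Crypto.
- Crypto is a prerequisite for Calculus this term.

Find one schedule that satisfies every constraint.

Crypto -> day 1; Systems -> day 3; Ethics -> day 2; Calculus -> day 2; Physics -> day 1

Checking: Crypto(day 1) before Ethics(day 2); Crypto(day 1) before Calculus(day 2); Systems(day 3) != Ethics(day 2); Systems(day 3) != Crypto(day 1); max 2 per day (cap 2).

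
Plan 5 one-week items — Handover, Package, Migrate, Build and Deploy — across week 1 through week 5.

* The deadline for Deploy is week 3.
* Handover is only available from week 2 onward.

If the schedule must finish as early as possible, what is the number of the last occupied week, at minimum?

Handover can't be placed before week 2, so the schedule must run through at least week 2.
2 works (last occupied week: week 2): for example Deploy=week 1, Handover=week 2, Build=week 1, Migrate=week 1, Package=week 1.

week 2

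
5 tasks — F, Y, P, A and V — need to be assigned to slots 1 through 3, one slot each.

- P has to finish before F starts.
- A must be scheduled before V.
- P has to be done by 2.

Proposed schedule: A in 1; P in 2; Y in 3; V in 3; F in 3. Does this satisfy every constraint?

Valid

P has to finish before F starts — holds.
P has to be done by 2 — holds.
A must be scheduled before V — holds.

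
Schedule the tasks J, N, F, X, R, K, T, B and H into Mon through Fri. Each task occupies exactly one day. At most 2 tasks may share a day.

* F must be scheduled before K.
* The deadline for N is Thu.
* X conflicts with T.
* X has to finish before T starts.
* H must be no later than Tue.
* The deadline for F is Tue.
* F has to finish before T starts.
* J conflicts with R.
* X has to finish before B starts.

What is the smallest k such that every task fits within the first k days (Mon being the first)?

The precedence chain requires at least 2 distinct days.
With at most 2 per day and 9 tasks, at least 5 days are needed.
5 works (last occupied day: Fri): for example H=Mon; R=Fri; T=Wed; F=Mon; J=Thu; B=Thu; X=Tue; N=Tue; K=Wed.

5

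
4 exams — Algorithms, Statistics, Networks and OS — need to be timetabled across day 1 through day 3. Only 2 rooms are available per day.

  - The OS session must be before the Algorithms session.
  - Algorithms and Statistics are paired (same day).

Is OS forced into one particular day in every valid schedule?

OS can be day 1 (e.g. OS in day 1; Algorithms in day 2; Statistics in day 2; Networks in day 1) or day 2 (e.g. OS in day 2; Statistics in day 3; Algorithms in day 3; Networks in day 1).

No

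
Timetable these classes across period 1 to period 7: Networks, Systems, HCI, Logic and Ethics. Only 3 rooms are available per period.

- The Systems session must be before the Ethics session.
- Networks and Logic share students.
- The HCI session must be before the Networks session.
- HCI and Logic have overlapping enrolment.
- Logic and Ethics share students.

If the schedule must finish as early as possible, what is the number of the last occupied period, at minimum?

The precedence chain requires at least 2 distinct periods.
With at most 3 per period and 5 classes, at least 2 periods are needed.
Could 2 periods be enough, i.e. nothing placed later than period 2? No: Ethics must come after Systems (at period 1 or later) → {period 2}; Networks must come after HCI (at period 1 or later) → {period 2}; HCI must come before Networks (at period 2 or earlier) → {period 1}; Logic can't share with HCI (period 1) → {period 2}; Ethics can't share with Logic (period 2) → nothing is left.
So 2 periods is not enough.
3 works (last occupied period: period 3): for example HCI in period 1, Systems in period 1, Networks in period 2, Logic in period 3, Ethics in period 2.

period 3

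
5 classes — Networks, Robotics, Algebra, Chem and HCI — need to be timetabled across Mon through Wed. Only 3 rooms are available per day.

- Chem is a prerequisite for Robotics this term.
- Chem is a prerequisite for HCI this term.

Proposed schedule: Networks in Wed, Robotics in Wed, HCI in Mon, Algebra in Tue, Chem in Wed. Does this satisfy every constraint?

Only 3 rooms are available per day — holds.
Chem is a prerequisite for Robotics this term — violated.
Chem is a prerequisite for HCI this term — violated.

No — it violates: Chem is a prerequisite for HCI this term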